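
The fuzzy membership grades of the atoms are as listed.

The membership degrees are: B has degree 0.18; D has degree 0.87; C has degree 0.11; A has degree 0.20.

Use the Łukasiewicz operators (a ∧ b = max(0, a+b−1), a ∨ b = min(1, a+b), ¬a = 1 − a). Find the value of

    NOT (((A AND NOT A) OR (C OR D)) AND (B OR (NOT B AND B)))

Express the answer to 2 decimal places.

0.84

NOT A = 1 − 0.20 = 0.80
A AND NOT A = max(0, a+b−1) on (0.20, 0.80) = 0.00
C OR D = min(1, a+b) on (0.11, 0.87) = 0.98
(A AND NOT A) OR (C OR D) = min(1, a+b) on (0.00, 0.98) = 0.98
NOT B = 1 − 0.18 = 0.82
NOT B AND B = max(0, a+b−1) on (0.82, 0.18) = 0.00
B OR (NOT B AND B) = min(1, a+b) on (0.18, 0.00) = 0.18
((A AND NOT A) OR (C OR D)) AND (B OR (NOT B AND B)) = max(0, a+b−1) on (0.98, 0.18) = 0.16
NOT (((A AND NOT A) OR (C OR D)) AND (B OR (NOT B AND B))) = 1 − 0.16 = 0.84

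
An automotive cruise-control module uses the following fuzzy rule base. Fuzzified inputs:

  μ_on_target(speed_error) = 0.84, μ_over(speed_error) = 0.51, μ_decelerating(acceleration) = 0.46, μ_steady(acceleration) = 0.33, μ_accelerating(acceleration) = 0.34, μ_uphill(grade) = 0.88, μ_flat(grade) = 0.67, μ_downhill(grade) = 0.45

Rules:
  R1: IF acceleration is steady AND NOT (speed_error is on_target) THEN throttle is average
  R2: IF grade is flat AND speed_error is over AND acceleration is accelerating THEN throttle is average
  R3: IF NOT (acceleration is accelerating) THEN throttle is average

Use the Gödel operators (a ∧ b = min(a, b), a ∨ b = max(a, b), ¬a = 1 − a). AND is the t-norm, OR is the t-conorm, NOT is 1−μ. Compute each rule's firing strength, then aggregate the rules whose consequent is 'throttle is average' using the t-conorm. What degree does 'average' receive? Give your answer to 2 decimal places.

0.66

R1: steady=0.33, ¬on_target=1−0.84=0.16; AND[min(a, b)] → w = 0.16
R2: flat=0.67, over=0.51, accelerating=0.34; AND[min(a, b)] → w = 0.34
R3: ¬accelerating=1−0.34=0.66 → w = 0.66
Rules with consequent 'average': {R1, R2, R3} → strengths 0.16, 0.34, 0.66
Aggregate via t-conorm [max(a, b)]: 0.66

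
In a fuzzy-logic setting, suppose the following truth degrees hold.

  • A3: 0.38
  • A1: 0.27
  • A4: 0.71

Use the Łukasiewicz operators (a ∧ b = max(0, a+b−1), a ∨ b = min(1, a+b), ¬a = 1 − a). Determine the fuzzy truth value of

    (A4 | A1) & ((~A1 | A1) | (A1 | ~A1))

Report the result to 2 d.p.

0.98

A4 | A1 = min(1, a+b) on (0.71, 0.27) = 0.98
~A1 = 1 − 0.27 = 0.73
~A1 | A1 = min(1, a+b) on (0.73, 0.27) = 1.00
~A1 = 1 − 0.27 = 0.73
A1 | ~A1 = min(1, a+b) on (0.27, 0.73) = 1.00
(~A1 | A1) | (A1 | ~A1) = min(1, a+b) on (1.00, 1.00) = 1.00
(A4 | A1) & ((~A1 | A1) | (A1 | ~A1)) = max(0, a+b−1) on (0.98, 1.00) = 0.98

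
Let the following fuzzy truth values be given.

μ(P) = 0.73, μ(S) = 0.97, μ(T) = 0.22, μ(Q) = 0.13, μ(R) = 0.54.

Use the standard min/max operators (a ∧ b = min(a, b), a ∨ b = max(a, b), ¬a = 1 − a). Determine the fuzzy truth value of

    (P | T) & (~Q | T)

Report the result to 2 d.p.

0.73

P | T = max(a, b) on (0.73, 0.22) = 0.73
~Q = 1 − 0.13 = 0.87
~Q | T = max(a, b) on (0.87, 0.22) = 0.87
(P | T) & (~Q | T) = min(a, b) on (0.73, 0.87) = 0.73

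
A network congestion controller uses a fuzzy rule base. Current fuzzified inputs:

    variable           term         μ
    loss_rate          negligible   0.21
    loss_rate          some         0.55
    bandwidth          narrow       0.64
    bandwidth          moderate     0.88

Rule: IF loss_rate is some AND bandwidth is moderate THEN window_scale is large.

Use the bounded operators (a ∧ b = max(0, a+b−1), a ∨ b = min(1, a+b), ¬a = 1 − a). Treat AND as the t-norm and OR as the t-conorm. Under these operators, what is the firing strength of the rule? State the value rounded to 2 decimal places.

firing strength: some=0.55, moderate=0.88; AND[max(0, a+b−1)] → w = 0.43

0.43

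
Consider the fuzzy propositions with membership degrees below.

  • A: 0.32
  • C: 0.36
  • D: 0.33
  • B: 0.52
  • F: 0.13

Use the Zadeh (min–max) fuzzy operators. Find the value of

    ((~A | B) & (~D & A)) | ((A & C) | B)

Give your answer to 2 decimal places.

~A = 1 − 0.32 = 0.68
~A | B = max(a, b) on (0.68, 0.52) = 0.68
~D = 1 − 0.33 = 0.67
~D & A = min(a, b) on (0.67, 0.32) = 0.32
(~A | B) & (~D & A) = min(a, b) on (0.68, 0.32) = 0.32
A & C = min(a, b) on (0.32, 0.36) = 0.32
(A & C) | B = max(a, b) on (0.32, 0.52) = 0.52
((~A | B) & (~D & A)) | ((A & C) | B) = max(a, b) on (0.32, 0.52) = 0.52

0.52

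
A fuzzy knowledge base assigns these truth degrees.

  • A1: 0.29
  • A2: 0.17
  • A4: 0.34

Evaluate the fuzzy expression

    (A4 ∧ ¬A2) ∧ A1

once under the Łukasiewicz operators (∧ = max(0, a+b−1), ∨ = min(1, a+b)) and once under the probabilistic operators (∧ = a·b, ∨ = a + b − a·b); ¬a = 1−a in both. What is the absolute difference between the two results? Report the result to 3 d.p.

0.082

Under Łukasiewicz:
  ¬A2 = 1 − 0.17 = 0.83
  A4 ∧ ¬A2 = max(0, a+b−1) on (0.34, 0.83) = 0.17
  (A4 ∧ ¬A2) ∧ A1 = max(0, a+b−1) on (0.17, 0.29) = 0.00
  → value = 0.0000
Under probabilistic:
  ¬A2 = 1 − 0.1700 = 0.8300
  A4 ∧ ¬A2 = a·b on (0.3400, 0.8300) = 0.2822
  (A4 ∧ ¬A2) ∧ A1 = a·b on (0.2822, 0.2900) = 0.0818
  → value = 0.0818
|0.0000 − 0.0818| = 0.082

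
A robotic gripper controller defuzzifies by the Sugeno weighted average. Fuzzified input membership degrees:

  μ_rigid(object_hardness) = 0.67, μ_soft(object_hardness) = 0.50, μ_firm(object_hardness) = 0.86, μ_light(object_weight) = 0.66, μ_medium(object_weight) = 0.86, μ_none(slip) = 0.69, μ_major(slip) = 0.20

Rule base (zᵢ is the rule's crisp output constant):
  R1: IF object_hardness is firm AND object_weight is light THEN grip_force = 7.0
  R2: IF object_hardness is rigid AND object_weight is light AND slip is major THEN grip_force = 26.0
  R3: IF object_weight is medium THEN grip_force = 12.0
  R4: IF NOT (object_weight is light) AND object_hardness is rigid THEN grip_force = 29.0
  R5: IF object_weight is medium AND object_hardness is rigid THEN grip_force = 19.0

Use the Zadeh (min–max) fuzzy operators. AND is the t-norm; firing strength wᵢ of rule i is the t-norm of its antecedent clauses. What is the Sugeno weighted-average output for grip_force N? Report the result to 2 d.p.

R1 (z=7.0): firm=0.86, light=0.66; AND[min(a, b)] → w = 0.66
R2 (z=26.0): rigid=0.67, light=0.66, major=0.20; AND[min(a, b)] → w = 0.20
R3 (z=12.0): medium=0.86 → w = 0.86
R4 (z=29.0): ¬light=1−0.66=0.34, rigid=0.67; AND[min(a, b)] → w = 0.34
R5 (z=19.0): medium=0.86, rigid=0.67; AND[min(a, b)] → w = 0.67
Weighted average = (0.66·7.0 + 0.20·26.0 + 0.86·12.0 + 0.34·29.0 + 0.67·19.0) / (0.66 + 0.20 + 0.86 + 0.34 + 0.67)
  = 42.7300 / 2.7300 = 15.65

15.65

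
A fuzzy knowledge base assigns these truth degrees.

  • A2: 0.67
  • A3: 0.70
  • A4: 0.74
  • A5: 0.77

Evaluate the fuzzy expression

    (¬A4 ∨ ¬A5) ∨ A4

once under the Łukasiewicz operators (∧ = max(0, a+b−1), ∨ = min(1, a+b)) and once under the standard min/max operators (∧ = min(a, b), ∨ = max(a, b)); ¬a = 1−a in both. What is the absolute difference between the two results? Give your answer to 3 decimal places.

Under Łukasiewicz:
  ¬A4 = 1 − 0.74 = 0.26
  ¬A5 = 1 − 0.77 = 0.23
  ¬A4 ∨ ¬A5 = min(1, a+b) on (0.26, 0.23) = 0.49
  (¬A4 ∨ ¬A5) ∨ A4 = min(1, a+b) on (0.49, 0.74) = 1.00
  → value = 1.0000
Under standard min/max:
  ¬A4 = 1 − 0.74 = 0.26
  ¬A5 = 1 − 0.77 = 0.23
  ¬A4 ∨ ¬A5 = max(a, b) on (0.26, 0.23) = 0.26
  (¬A4 ∨ ¬A5) ∨ A4 = max(a, b) on (0.26, 0.74) = 0.74
  → value = 0.7400
|1.0000 − 0.7400| = 0.260

0.260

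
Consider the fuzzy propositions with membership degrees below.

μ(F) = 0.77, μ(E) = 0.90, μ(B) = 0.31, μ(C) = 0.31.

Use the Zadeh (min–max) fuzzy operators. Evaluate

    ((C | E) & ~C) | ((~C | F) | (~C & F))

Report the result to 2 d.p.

C | E = max(a, b) on (0.31, 0.90) = 0.90
~C = 1 − 0.31 = 0.69
(C | E) & ~C = min(a, b) on (0.90, 0.69) = 0.69
~C = 1 − 0.31 = 0.69
~C | F = max(a, b) on (0.69, 0.77) = 0.77
~C = 1 − 0.31 = 0.69
~C & F = min(a, b) on (0.69, 0.77) = 0.69
(~C | F) | (~C & F) = max(a, b) on (0.77, 0.69) = 0.77
((C | E) & ~C) | ((~C | F) | (~C & F)) = max(a, b) on (0.69, 0.77) = 0.77

0.77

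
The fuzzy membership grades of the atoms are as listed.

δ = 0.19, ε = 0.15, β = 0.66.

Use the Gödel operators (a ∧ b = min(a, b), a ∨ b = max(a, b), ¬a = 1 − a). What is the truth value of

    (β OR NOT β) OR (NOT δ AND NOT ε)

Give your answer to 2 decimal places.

0.81

NOT β = 1 − 0.66 = 0.34
β OR NOT β = max(a, b) on (0.66, 0.34) = 0.66
NOT δ = 1 − 0.19 = 0.81
NOT ε = 1 − 0.15 = 0.85
NOT δ AND NOT ε = min(a, b) on (0.81, 0.85) = 0.81
(β OR NOT β) OR (NOT δ AND NOT ε) = max(a, b) on (0.66, 0.81) = 0.81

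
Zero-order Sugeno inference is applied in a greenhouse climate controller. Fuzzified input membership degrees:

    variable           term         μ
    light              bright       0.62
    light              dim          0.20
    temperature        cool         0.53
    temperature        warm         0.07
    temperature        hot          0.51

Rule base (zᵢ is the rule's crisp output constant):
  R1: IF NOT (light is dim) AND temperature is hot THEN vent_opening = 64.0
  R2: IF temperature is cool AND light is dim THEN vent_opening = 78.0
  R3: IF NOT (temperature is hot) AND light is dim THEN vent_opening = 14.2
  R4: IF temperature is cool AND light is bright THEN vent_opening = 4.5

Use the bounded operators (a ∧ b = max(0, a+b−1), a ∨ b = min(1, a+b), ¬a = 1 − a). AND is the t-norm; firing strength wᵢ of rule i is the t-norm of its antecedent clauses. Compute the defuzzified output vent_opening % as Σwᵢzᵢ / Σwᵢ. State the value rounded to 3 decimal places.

R1 (z=64.0): ¬dim=1−0.20=0.80, hot=0.51; AND[max(0, a+b−1)] → w = 0.31
R2 (z=78.0): cool=0.53, dim=0.20; AND[max(0, a+b−1)] → w = 0.00
R3 (z=14.2): ¬hot=1−0.51=0.49, dim=0.20; AND[max(0, a+b−1)] → w = 0.00
R4 (z=4.5): cool=0.53, bright=0.62; AND[max(0, a+b−1)] → w = 0.15
Weighted average = (0.31·64.0 + 0.00·78.0 + 0.00·14.2 + 0.15·4.5) / (0.31 + 0.00 + 0.00 + 0.15)
  = 20.5150 / 0.4600 = 44.598

44.598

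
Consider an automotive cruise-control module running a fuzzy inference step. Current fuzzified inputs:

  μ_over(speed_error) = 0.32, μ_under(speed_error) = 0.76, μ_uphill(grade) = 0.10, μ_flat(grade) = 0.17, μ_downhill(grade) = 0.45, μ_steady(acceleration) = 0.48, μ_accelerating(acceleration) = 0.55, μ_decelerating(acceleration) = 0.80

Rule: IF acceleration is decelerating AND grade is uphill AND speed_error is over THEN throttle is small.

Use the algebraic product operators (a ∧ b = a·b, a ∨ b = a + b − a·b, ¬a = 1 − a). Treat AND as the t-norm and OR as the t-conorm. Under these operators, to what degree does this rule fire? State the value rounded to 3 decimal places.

firing strength: decelerating=0.80, uphill=0.10, over=0.32; AND[a·b] → w = 0.0256

0.026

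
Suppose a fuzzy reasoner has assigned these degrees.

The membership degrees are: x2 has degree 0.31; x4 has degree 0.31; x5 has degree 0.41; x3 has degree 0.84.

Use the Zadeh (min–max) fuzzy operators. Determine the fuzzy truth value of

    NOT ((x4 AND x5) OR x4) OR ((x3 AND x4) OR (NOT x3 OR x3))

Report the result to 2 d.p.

0.84

x4 AND x5 = min(a, b) on (0.31, 0.41) = 0.31
(x4 AND x5) OR x4 = max(a, b) on (0.31, 0.31) = 0.31
NOT ((x4 AND x5) OR x4) = 1 − 0.31 = 0.69
x3 AND x4 = min(a, b) on (0.84, 0.31) = 0.31
NOT x3 = 1 − 0.84 = 0.16
NOT x3 OR x3 = max(a, b) on (0.16, 0.84) = 0.84
(x3 AND x4) OR (NOT x3 OR x3) = max(a, b) on (0.31, 0.84) = 0.84
NOT ((x4 AND x5) OR x4) OR ((x3 AND x4) OR (NOT x3 OR x3)) = max(a, b) on (0.69, 0.84) = 0.84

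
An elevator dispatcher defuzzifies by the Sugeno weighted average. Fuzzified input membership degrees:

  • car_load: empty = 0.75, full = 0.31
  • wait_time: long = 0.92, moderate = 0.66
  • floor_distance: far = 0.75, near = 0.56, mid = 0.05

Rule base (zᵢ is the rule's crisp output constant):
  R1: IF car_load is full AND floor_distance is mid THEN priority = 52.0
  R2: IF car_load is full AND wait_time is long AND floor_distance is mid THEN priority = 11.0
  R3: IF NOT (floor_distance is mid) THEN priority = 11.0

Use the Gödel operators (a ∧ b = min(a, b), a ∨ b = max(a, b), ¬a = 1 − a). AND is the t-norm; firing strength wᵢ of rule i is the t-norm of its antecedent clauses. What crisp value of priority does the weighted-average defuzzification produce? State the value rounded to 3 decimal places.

12.952

R1 (z=52.0): full=0.31, mid=0.05; AND[min(a, b)] → w = 0.05
R2 (z=11.0): full=0.31, long=0.92, mid=0.05; AND[min(a, b)] → w = 0.05
R3 (z=11.0): ¬mid=1−0.05=0.95 → w = 0.95
Weighted average = (0.05·52.0 + 0.05·11.0 + 0.95·11.0) / (0.05 + 0.05 + 0.95)
  = 13.6000 / 1.0500 = 12.952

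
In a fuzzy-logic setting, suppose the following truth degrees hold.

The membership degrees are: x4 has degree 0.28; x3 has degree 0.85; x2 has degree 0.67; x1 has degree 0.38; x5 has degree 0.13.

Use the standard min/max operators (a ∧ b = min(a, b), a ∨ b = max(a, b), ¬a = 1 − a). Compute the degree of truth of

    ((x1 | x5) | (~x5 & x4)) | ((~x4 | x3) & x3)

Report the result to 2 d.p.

x1 | x5 = max(a, b) on (0.38, 0.13) = 0.38
~x5 = 1 − 0.13 = 0.87
~x5 & x4 = min(a, b) on (0.87, 0.28) = 0.28
(x1 | x5) | (~x5 & x4) = max(a, b) on (0.38, 0.28) = 0.38
~x4 = 1 − 0.28 = 0.72
~x4 | x3 = max(a, b) on (0.72, 0.85) = 0.85
(~x4 | x3) & x3 = min(a, b) on (0.85, 0.85) = 0.85
((x1 | x5) | (~x5 & x4)) | ((~x4 | x3) & x3) = max(a, b) on (0.38, 0.85) = 0.85

0.85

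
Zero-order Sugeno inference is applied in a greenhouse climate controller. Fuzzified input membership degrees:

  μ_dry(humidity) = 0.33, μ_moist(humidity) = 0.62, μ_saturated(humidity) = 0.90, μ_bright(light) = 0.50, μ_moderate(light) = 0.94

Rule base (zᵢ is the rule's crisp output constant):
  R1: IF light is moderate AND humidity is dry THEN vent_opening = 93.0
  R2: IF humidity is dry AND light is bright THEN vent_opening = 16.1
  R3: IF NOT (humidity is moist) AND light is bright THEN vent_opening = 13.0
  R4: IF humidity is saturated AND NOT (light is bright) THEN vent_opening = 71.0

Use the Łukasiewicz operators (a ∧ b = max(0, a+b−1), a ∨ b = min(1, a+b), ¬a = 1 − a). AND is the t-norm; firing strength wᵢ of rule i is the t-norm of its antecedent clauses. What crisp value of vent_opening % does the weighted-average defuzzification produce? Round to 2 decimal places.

79.87

R1 (z=93.0): moderate=0.94, dry=0.33; AND[max(0, a+b−1)] → w = 0.27
R2 (z=16.1): dry=0.33, bright=0.50; AND[max(0, a+b−1)] → w = 0.00
R3 (z=13.0): ¬moist=1−0.62=0.38, bright=0.50; AND[max(0, a+b−1)] → w = 0.00
R4 (z=71.0): saturated=0.90, ¬bright=1−0.50=0.50; AND[max(0, a+b−1)] → w = 0.40
Weighted average = (0.27·93.0 + 0.00·16.1 + 0.00·13.0 + 0.40·71.0) / (0.27 + 0.00 + 0.00 + 0.40)
  = 53.5100 / 0.6700 = 79.87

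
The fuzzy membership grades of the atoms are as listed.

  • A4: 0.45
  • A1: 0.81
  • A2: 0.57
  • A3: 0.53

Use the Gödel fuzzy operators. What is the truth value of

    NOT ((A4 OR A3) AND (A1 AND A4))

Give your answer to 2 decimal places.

0.55

A4 OR A3 = max(a, b) on (0.45, 0.53) = 0.53
A1 AND A4 = min(a, b) on (0.81, 0.45) = 0.45
(A4 OR A3) AND (A1 AND A4) = min(a, b) on (0.53, 0.45) = 0.45
NOT ((A4 OR A3) AND (A1 AND A4)) = 1 − 0.45 = 0.55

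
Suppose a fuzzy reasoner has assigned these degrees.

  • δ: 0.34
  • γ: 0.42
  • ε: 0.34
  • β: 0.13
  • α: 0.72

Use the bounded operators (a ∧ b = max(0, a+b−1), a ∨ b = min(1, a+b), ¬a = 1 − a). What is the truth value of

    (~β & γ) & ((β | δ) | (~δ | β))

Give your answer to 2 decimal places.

0.29

~β = 1 − 0.13 = 0.87
~β & γ = max(0, a+b−1) on (0.87, 0.42) = 0.29
β | δ = min(1, a+b) on (0.13, 0.34) = 0.47
~δ = 1 − 0.34 = 0.66
~δ | β = min(1, a+b) on (0.66, 0.13) = 0.79
(β | δ) | (~δ | β) = min(1, a+b) on (0.47, 0.79) = 1.00
(~β & γ) & ((β | δ) | (~δ | β)) = max(0, a+b−1) on (0.29, 1.00) = 0.29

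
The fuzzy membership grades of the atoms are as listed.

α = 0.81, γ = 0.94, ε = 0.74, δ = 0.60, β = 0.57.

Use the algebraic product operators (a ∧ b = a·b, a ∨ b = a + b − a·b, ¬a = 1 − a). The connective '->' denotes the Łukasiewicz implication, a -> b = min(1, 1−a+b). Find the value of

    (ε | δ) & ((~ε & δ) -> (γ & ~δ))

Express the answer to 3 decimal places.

ε | δ = a + b − a·b on (0.7400, 0.6000) = 0.8960
~ε = 1 − 0.7400 = 0.2600
~ε & δ = a·b on (0.2600, 0.6000) = 0.1560
~δ = 1 − 0.6000 = 0.4000
γ & ~δ = a·b on (0.9400, 0.4000) = 0.3760
(~ε & δ) -> (γ & ~δ)  [Łukasiewicz: min(1, 1−a+b)] with a=0.1560, b=0.3760 → 1.0000
(ε | δ) & ((~ε & δ) -> (γ & ~δ)) = a·b on (0.8960, 1.0000) = 0.8960

0.896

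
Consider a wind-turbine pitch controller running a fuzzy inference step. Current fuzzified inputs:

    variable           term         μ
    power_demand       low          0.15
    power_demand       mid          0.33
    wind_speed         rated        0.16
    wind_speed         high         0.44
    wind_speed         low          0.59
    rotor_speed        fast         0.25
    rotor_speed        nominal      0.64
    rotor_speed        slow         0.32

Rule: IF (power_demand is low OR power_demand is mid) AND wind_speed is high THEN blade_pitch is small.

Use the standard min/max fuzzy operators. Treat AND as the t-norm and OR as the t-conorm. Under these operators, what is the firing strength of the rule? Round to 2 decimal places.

0.33

firing strength: (low=0.15 OR mid=0.33) = 0.33; AND[min(a, b)] with high=0.44 → w = 0.33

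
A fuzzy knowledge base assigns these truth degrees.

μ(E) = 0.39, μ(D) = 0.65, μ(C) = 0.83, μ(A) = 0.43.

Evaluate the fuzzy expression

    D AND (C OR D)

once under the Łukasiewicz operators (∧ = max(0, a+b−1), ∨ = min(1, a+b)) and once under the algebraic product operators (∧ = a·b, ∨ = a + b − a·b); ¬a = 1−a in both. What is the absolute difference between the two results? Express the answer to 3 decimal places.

Under Łukasiewicz:
  C OR D = min(1, a+b) on (0.83, 0.65) = 1.00
  D AND (C OR D) = max(0, a+b−1) on (0.65, 1.00) = 0.65
  → value = 0.6500
Under algebraic product:
  C OR D = a + b − a·b on (0.8300, 0.6500) = 0.9405
  D AND (C OR D) = a·b on (0.6500, 0.9405) = 0.6113
  → value = 0.6113
|0.6500 − 0.6113| = 0.039

0.039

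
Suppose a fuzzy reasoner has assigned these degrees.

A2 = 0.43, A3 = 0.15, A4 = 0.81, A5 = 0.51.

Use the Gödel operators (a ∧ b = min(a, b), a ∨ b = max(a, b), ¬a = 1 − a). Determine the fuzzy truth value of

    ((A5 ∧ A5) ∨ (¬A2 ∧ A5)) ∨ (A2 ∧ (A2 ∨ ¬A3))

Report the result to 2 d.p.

A5 ∧ A5 = min(a, b) on (0.51, 0.51) = 0.51
¬A2 = 1 − 0.43 = 0.57
¬A2 ∧ A5 = min(a, b) on (0.57, 0.51) = 0.51
(A5 ∧ A5) ∨ (¬A2 ∧ A5) = max(a, b) on (0.51, 0.51) = 0.51
¬A3 = 1 − 0.15 = 0.85
A2 ∨ ¬A3 = max(a, b) on (0.43, 0.85) = 0.85
A2 ∧ (A2 ∨ ¬A3) = min(a, b) on (0.43, 0.85) = 0.43
((A5 ∧ A5) ∨ (¬A2 ∧ A5)) ∨ (A2 ∧ (A2 ∨ ¬A3)) = max(a, b) on (0.51, 0.43) = 0.51

0.51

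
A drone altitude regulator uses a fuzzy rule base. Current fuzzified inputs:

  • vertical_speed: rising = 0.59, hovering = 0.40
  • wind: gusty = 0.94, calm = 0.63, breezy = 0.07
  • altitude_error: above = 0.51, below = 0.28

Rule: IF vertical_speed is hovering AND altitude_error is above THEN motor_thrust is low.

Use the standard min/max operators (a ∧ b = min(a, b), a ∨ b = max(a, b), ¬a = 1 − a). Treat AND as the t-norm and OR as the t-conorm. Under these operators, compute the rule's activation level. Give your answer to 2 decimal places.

0.40

firing strength: hovering=0.40, above=0.51; AND[min(a, b)] → w = 0.40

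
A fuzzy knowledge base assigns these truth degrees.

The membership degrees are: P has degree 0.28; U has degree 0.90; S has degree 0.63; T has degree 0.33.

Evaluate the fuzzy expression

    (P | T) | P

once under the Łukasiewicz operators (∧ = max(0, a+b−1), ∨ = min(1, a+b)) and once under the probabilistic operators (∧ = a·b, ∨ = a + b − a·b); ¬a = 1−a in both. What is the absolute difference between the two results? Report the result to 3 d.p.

Under Łukasiewicz:
  P | T = min(1, a+b) on (0.28, 0.33) = 0.61
  (P | T) | P = min(1, a+b) on (0.61, 0.28) = 0.89
  → value = 0.8900
Under probabilistic:
  P | T = a + b − a·b on (0.2800, 0.3300) = 0.5176
  (P | T) | P = a + b − a·b on (0.5176, 0.2800) = 0.6527
  → value = 0.6527
|0.8900 − 0.6527| = 0.237

0.237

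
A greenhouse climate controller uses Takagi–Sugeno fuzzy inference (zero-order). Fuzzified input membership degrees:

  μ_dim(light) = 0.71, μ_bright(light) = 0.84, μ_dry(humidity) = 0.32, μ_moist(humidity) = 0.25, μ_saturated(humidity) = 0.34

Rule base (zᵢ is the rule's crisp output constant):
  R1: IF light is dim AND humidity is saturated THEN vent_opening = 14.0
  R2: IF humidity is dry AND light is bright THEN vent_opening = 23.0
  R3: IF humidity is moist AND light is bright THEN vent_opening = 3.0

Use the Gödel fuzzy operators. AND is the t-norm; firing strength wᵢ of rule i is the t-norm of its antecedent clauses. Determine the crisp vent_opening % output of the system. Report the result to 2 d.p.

14.14

R1 (z=14.0): dim=0.71, saturated=0.34; AND[min(a, b)] → w = 0.34
R2 (z=23.0): dry=0.32, bright=0.84; AND[min(a, b)] → w = 0.32
R3 (z=3.0): moist=0.25, bright=0.84; AND[min(a, b)] → w = 0.25
Weighted average = (0.34·14.0 + 0.32·23.0 + 0.25·3.0) / (0.34 + 0.32 + 0.25)
  = 12.8700 / 0.9100 = 14.14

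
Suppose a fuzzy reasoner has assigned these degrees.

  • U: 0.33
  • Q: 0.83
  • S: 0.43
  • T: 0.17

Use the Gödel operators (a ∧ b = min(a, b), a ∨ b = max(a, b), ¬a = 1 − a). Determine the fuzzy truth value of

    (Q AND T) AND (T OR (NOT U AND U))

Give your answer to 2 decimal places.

0.17

Q AND T = min(a, b) on (0.83, 0.17) = 0.17
NOT U = 1 − 0.33 = 0.67
NOT U AND U = min(a, b) on (0.67, 0.33) = 0.33
T OR (NOT U AND U) = max(a, b) on (0.17, 0.33) = 0.33
(Q AND T) AND (T OR (NOT U AND U)) = min(a, b) on (0.17, 0.33) = 0.17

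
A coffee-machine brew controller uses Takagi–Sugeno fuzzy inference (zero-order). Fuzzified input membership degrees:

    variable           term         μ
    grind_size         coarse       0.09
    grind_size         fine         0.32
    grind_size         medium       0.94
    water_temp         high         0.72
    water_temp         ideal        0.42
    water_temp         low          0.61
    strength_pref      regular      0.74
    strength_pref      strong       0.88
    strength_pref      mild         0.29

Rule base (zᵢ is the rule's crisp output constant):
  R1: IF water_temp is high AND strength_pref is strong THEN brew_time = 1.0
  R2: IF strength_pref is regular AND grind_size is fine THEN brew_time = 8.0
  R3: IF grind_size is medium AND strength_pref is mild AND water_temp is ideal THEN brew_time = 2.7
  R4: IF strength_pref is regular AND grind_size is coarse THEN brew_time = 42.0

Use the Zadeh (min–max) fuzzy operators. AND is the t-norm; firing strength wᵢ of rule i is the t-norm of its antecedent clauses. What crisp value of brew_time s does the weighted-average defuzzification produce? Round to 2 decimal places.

R1 (z=1.0): high=0.72, strong=0.88; AND[min(a, b)] → w = 0.72
R2 (z=8.0): regular=0.74, fine=0.32; AND[min(a, b)] → w = 0.32
R3 (z=2.7): medium=0.94, mild=0.29, ideal=0.42; AND[min(a, b)] → w = 0.29
R4 (z=42.0): regular=0.74, coarse=0.09; AND[min(a, b)] → w = 0.09
Weighted average = (0.72·1.0 + 0.32·8.0 + 0.29·2.7 + 0.09·42.0) / (0.72 + 0.32 + 0.29 + 0.09)
  = 7.8430 / 1.4200 = 5.52

5.52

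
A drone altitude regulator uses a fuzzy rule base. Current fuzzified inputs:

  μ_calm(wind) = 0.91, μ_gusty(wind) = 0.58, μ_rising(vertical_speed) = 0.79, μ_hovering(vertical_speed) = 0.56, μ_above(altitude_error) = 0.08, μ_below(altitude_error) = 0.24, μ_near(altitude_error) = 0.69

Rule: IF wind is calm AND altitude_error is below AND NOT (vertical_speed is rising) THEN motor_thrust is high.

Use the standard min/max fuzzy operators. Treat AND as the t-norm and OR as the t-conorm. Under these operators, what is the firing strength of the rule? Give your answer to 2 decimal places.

firing strength: calm=0.91, below=0.24, ¬rising=1−0.79=0.21; AND[min(a, b)] → w = 0.21

0.21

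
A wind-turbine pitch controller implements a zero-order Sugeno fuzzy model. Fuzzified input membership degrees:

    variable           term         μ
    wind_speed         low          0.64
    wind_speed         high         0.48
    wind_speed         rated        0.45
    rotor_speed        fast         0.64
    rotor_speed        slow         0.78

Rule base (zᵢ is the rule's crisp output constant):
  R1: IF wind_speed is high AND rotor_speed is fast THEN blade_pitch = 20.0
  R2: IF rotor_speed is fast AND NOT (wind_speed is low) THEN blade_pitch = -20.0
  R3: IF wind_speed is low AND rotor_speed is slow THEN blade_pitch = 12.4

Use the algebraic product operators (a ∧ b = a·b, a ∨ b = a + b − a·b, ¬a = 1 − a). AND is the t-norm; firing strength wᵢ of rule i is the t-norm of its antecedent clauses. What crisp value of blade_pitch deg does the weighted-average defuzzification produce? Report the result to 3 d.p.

R1 (z=20.0): high=0.48, fast=0.64; AND[a·b] → w = 0.3072
R2 (z=-20.0): fast=0.64, ¬low=1−0.64=0.36; AND[a·b] → w = 0.2304
R3 (z=12.4): low=0.64, slow=0.78; AND[a·b] → w = 0.4992
Weighted average = (0.3072·20.0 + 0.2304·-20.0 + 0.4992·12.4) / (0.3072 + 0.2304 + 0.4992)
  = 7.7261 / 1.0368 = 7.452

7.452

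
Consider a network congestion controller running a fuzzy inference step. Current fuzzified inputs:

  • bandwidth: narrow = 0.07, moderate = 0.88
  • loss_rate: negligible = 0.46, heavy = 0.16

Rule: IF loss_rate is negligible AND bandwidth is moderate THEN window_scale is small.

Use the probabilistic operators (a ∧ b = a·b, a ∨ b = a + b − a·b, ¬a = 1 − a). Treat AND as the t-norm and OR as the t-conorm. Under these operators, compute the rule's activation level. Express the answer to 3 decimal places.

0.405

firing strength: negligible=0.46, moderate=0.88; AND[a·b] → w = 0.4048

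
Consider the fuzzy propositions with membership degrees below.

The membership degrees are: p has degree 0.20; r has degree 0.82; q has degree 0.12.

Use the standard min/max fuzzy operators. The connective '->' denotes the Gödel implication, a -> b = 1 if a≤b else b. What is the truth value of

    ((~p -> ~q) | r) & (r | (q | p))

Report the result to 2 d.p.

~p = 1 − 0.20 = 0.80
~q = 1 − 0.12 = 0.88
~p -> ~q  [Gödel: 1 if a≤b else b] with a=0.80, b=0.88 → 1.00
(~p -> ~q) | r = max(a, b) on (1.00, 0.82) = 1.00
q | p = max(a, b) on (0.12, 0.20) = 0.20
r | (q | p) = max(a, b) on (0.82, 0.20) = 0.82
((~p -> ~q) | r) & (r | (q | p)) = min(a, b) on (1.00, 0.82) = 0.82

0.82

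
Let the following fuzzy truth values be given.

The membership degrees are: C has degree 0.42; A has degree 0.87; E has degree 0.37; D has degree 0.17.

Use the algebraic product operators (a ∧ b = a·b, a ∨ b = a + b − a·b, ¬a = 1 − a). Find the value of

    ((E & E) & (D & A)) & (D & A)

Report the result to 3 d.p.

0.003

E & E = a·b on (0.3700, 0.3700) = 0.1369
D & A = a·b on (0.1700, 0.8700) = 0.1479
(E & E) & (D & A) = a·b on (0.1369, 0.1479) = 0.0202
D & A = a·b on (0.1700, 0.8700) = 0.1479
((E & E) & (D & A)) & (D & A) = a·b on (0.0202, 0.1479) = 0.0030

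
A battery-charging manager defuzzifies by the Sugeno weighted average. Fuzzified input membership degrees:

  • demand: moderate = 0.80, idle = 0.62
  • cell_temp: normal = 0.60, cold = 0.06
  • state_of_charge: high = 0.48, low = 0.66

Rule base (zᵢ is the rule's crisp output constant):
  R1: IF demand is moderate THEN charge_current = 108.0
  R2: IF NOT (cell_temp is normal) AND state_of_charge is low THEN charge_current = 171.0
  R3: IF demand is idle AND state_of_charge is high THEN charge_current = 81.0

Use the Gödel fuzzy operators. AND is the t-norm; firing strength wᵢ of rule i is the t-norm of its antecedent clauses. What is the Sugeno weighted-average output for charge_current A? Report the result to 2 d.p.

115.29

R1 (z=108.0): moderate=0.80 → w = 0.80
R2 (z=171.0): ¬normal=1−0.60=0.40, low=0.66; AND[min(a, b)] → w = 0.40
R3 (z=81.0): idle=0.62, high=0.48; AND[min(a, b)] → w = 0.48
Weighted average = (0.80·108.0 + 0.40·171.0 + 0.48·81.0) / (0.80 + 0.40 + 0.48)
  = 193.6800 / 1.6800 = 115.29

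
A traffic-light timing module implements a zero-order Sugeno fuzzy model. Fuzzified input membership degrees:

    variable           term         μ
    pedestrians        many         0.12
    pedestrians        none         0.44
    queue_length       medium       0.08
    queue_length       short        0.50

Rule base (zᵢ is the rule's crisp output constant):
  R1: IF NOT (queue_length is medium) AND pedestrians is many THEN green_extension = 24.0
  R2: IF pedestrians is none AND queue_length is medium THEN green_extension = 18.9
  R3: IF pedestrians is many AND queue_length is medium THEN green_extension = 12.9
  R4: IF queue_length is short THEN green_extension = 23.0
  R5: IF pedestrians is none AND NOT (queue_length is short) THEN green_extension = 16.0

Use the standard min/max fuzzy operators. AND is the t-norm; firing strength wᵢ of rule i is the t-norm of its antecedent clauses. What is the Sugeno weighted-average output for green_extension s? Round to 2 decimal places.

R1 (z=24.0): ¬medium=1−0.08=0.92, many=0.12; AND[min(a, b)] → w = 0.12
R2 (z=18.9): none=0.44, medium=0.08; AND[min(a, b)] → w = 0.08
R3 (z=12.9): many=0.12, medium=0.08; AND[min(a, b)] → w = 0.08
R4 (z=23.0): short=0.50 → w = 0.50
R5 (z=16.0): none=0.44, ¬short=1−0.50=0.50; AND[min(a, b)] → w = 0.44
Weighted average = (0.12·24.0 + 0.08·18.9 + 0.08·12.9 + 0.50·23.0 + 0.44·16.0) / (0.12 + 0.08 + 0.08 + 0.50 + 0.44)
  = 23.9640 / 1.2200 = 19.64

19.64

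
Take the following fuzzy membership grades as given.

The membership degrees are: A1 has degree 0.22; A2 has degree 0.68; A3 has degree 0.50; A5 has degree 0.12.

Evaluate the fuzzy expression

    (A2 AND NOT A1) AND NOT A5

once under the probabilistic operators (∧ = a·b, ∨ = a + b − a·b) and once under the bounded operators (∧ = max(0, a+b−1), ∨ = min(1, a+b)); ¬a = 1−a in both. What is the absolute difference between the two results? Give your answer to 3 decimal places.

Under probabilistic:
  NOT A1 = 1 − 0.2200 = 0.7800
  A2 AND NOT A1 = a·b on (0.6800, 0.7800) = 0.5304
  NOT A5 = 1 − 0.1200 = 0.8800
  (A2 AND NOT A1) AND NOT A5 = a·b on (0.5304, 0.8800) = 0.4668
  → value = 0.4668
Under bounded:
  NOT A1 = 1 − 0.22 = 0.78
  A2 AND NOT A1 = max(0, a+b−1) on (0.68, 0.78) = 0.46
  NOT A5 = 1 − 0.12 = 0.88
  (A2 AND NOT A1) AND NOT A5 = max(0, a+b−1) on (0.46, 0.88) = 0.34
  → value = 0.3400
|0.4668 − 0.3400| = 0.127

0.127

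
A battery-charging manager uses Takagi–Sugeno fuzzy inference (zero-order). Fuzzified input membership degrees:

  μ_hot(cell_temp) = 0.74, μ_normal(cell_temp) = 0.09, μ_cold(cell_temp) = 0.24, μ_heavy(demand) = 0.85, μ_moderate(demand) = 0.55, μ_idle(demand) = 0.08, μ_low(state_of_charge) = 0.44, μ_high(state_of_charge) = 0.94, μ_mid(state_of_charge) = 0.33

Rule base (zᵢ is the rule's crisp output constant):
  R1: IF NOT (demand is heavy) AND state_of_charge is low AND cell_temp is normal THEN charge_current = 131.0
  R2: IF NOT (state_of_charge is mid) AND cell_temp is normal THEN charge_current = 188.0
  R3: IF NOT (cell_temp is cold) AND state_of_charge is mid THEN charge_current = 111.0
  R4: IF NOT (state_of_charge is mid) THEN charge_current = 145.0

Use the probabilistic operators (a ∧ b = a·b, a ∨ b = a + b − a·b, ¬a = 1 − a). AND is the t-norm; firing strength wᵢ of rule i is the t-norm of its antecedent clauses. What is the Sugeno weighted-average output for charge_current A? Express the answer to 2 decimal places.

R1 (z=131.0): ¬heavy=1−0.85=0.15, low=0.44, normal=0.09; AND[a·b] → w = 0.0059
R2 (z=188.0): ¬mid=1−0.33=0.67, normal=0.09; AND[a·b] → w = 0.0603
R3 (z=111.0): ¬cold=1−0.24=0.76, mid=0.33; AND[a·b] → w = 0.2508
R4 (z=145.0): ¬mid=1−0.33=0.67 → w = 0.6700
Weighted average = (0.0059·131.0 + 0.0603·188.0 + 0.2508·111.0 + 0.6700·145.0) / (0.0059 + 0.0603 + 0.2508 + 0.6700)
  = 137.1033 / 0.9870 = 138.90

138.90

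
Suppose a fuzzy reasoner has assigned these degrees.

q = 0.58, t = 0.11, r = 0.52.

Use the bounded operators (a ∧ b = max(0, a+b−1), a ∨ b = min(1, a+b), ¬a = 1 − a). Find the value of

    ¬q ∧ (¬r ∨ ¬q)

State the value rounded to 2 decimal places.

¬q = 1 − 0.58 = 0.42
¬r = 1 − 0.52 = 0.48
¬q = 1 − 0.58 = 0.42
¬r ∨ ¬q = min(1, a+b) on (0.48, 0.42) = 0.90
¬q ∧ (¬r ∨ ¬q) = max(0, a+b−1) on (0.42, 0.90) = 0.32

0.32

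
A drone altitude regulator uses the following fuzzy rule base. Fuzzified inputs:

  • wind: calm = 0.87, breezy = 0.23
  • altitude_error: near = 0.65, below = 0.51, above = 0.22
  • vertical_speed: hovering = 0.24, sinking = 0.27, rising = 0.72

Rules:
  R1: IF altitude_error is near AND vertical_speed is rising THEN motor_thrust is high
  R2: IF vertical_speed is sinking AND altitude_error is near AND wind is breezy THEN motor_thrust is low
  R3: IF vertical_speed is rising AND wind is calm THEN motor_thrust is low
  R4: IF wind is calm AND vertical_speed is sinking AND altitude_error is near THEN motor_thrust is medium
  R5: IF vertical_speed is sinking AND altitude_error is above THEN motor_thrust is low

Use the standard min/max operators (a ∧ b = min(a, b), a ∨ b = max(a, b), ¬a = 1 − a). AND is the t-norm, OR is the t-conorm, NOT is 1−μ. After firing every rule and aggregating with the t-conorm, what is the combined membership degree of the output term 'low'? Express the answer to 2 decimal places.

0.72

R1: near=0.65, rising=0.72; AND[min(a, b)] → w = 0.65
R2: sinking=0.27, near=0.65, breezy=0.23; AND[min(a, b)] → w = 0.23
R3: rising=0.72, calm=0.87; AND[min(a, b)] → w = 0.72
R4: calm=0.87, sinking=0.27, near=0.65; AND[min(a, b)] → w = 0.27
R5: sinking=0.27, above=0.22; AND[min(a, b)] → w = 0.22
Rules with consequent 'low': {R2, R3, R5} → strengths 0.23, 0.72, 0.22
Aggregate via t-conorm [max(a, b)]: 0.72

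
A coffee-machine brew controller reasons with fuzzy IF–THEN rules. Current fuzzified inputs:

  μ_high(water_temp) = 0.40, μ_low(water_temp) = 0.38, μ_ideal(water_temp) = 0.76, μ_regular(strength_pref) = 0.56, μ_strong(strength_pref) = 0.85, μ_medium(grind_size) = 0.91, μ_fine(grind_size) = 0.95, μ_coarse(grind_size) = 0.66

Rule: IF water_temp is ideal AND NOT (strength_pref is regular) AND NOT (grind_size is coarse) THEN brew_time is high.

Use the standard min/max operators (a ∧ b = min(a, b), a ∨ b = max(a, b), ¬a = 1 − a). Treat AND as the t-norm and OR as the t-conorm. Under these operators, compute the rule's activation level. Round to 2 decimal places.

firing strength: ideal=0.76, ¬regular=1−0.56=0.44, ¬coarse=1−0.66=0.34; AND[min(a, b)] → w = 0.34

0.34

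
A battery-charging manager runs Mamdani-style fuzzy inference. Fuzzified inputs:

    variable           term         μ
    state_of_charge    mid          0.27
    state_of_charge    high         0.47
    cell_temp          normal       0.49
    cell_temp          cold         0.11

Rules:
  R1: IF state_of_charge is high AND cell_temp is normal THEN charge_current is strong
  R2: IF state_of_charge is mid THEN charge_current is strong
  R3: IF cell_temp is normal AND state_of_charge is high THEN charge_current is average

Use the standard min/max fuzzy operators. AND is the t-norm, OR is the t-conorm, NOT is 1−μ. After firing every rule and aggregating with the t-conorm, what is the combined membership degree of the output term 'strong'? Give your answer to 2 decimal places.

0.47

R1: high=0.47, normal=0.49; AND[min(a, b)] → w = 0.47
R2: mid=0.27 → w = 0.27
R3: normal=0.49, high=0.47; AND[min(a, b)] → w = 0.47
Rules with consequent 'strong': {R1, R2} → strengths 0.47, 0.27
Aggregate via t-conorm [max(a, b)]: 0.47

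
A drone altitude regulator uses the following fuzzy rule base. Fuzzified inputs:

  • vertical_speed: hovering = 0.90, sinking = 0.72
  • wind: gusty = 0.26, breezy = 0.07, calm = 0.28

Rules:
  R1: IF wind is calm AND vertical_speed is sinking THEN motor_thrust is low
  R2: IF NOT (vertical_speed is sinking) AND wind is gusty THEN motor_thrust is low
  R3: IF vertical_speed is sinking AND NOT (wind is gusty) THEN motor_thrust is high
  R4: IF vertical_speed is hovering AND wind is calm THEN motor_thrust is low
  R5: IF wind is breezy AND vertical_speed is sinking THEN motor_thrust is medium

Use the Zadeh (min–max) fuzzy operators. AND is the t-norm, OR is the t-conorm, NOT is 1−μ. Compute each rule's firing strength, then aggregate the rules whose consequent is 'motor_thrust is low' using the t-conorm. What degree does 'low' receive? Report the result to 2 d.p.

R1: calm=0.28, sinking=0.72; AND[min(a, b)] → w = 0.28
R2: ¬sinking=1−0.72=0.28, gusty=0.26; AND[min(a, b)] → w = 0.26
R3: sinking=0.72, ¬gusty=1−0.26=0.74; AND[min(a, b)] → w = 0.72
R4: hovering=0.90, calm=0.28; AND[min(a, b)] → w = 0.28
R5: breezy=0.07, sinking=0.72; AND[min(a, b)] → w = 0.07
Rules with consequent 'low': {R1, R2, R4} → strengths 0.28, 0.26, 0.28
Aggregate via t-conorm [max(a, b)]: 0.28

0.28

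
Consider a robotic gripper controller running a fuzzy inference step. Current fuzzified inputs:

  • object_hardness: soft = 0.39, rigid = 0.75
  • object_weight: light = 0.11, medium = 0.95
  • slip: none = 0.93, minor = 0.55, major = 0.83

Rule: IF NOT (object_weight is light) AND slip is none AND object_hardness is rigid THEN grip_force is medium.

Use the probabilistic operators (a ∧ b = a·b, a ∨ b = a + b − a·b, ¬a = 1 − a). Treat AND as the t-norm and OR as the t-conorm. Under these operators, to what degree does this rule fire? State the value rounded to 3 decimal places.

firing strength: ¬light=1−0.11=0.89, none=0.93, rigid=0.75; AND[a·b] → w = 0.6208

0.621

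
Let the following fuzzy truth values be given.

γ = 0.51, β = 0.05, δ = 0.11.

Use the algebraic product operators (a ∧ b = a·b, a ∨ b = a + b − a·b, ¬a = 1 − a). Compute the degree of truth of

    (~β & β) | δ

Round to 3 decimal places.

~β = 1 − 0.0500 = 0.9500
~β & β = a·b on (0.9500, 0.0500) = 0.0475
(~β & β) | δ = a + b − a·b on (0.0475, 0.1100) = 0.1523

0.152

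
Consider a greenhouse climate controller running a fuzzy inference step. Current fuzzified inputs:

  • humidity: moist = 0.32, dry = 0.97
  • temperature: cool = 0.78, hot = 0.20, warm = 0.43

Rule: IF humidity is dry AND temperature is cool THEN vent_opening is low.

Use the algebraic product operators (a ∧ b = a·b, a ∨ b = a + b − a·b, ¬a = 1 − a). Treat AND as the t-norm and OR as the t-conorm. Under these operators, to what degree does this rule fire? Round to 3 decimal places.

firing strength: dry=0.97, cool=0.78; AND[a·b] → w = 0.7566

0.757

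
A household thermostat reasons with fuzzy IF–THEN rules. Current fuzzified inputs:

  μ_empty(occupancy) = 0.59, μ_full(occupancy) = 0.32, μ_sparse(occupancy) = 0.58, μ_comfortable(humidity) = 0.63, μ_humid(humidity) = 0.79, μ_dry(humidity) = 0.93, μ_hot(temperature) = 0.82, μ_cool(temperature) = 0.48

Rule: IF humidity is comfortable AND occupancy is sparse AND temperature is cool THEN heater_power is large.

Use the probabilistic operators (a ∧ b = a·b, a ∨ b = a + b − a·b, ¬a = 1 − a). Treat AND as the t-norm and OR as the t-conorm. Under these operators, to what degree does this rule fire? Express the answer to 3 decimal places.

0.175

firing strength: comfortable=0.63, sparse=0.58, cool=0.48; AND[a·b] → w = 0.1754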